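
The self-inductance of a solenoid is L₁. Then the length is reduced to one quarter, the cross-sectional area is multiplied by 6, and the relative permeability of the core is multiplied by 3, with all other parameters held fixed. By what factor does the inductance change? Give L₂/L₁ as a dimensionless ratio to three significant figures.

For a solenoid, L ∝ μᵣN²A/ℓ.
L₂/L₁ = (0.25)^-1 × (6) × (3) = 72.0.

L₂/L₁ = 72.0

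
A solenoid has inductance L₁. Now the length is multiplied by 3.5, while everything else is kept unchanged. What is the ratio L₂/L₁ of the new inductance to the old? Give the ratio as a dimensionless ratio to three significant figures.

L₂/L₁ = 0.286

For a solenoid, L ∝ μᵣN²A/ℓ.
L₂/L₁ = (3.5)^-1 = 0.286.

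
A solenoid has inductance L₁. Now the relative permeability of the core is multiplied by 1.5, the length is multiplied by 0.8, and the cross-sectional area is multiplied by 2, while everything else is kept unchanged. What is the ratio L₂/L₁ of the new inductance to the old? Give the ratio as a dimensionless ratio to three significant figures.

L₂/L₁ = 3.75

For a solenoid, L ∝ μᵣN²A/ℓ.
L₂/L₁ = (1.5) × (0.8)^-1 × (2) = 3.75.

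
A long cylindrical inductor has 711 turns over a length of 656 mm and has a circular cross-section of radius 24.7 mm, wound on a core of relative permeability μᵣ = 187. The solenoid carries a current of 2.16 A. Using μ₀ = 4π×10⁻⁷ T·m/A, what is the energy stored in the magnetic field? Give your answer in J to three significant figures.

U ≈ 0.810 J

A = πr² = π(2.470×10^-2 m)² = 1.917×10^-3 m².
L = μ₀μᵣN²A/ℓ = (4π×10⁻⁷)(187)(711)²(1.917×10^-3)/(0.656) = 0.3471 H.
U = ½LI² = ½(0.3471)(2.16)² = 0.8097 J.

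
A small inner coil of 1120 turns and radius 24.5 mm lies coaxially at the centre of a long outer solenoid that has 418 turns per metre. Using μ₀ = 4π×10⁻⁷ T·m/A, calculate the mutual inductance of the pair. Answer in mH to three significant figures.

The outer solenoid produces a uniform field B₁ = μ₀n₁I₁ across the inner coil,
so the flux linkage is N₂Φ = N₂B₁A₂ = μ₀n₁N₂A₂·I₁, giving M = μ₀n₁N₂A₂.
A₂ = πr² = π(2.450×10^-2 m)² = 1.886×10^-3 m².
M = (4π×10⁻⁷)(418)(1120)(1.886×10^-3) = 1.109×10^-3 H.

M ≈ 1.11 mH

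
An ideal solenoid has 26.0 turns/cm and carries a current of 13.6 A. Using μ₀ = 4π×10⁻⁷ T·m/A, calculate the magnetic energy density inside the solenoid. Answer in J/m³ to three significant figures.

B = μ₀nI = (4π×10⁻⁷)(2.600×10^3)(13.6) = 4.443×10^-2 T.
u = B²/(2μ₀) = (4.443×10^-2)²/(2×4π×10⁻⁷) = 785.6 J/m³.

u ≈ 786 J/m³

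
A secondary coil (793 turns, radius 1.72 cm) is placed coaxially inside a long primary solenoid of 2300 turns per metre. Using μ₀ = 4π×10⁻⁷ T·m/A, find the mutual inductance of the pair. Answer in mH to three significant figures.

The outer solenoid produces a uniform field B₁ = μ₀n₁I₁ across the inner coil,
so the flux linkage is N₂Φ = N₂B₁A₂ = μ₀n₁N₂A₂·I₁, giving M = μ₀n₁N₂A₂.
A₂ = πr² = π(1.720×10^-2 m)² = 9.294×10^-4 m².
M = (4π×10⁻⁷)(2300)(793)(9.294×10^-4) = 2.130×10^-3 H.

M ≈ 2.13 mH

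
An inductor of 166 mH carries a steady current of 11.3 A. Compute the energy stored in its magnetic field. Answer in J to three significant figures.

Stored magnetic energy: U = ½LI².
U = ½(0.166 H)(11.3 A)² = 10.6 J.

U ≈ 10.6 J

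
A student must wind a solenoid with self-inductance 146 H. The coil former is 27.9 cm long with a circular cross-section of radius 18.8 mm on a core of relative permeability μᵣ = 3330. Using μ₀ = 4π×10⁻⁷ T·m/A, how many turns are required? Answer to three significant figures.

A = πr² = π(1.880×10^-2 m)² = 1.110×10^-3 m².
From L = μ₀μᵣN²A/ℓ, N = √(Lℓ / (μ₀μᵣA)).
N = √[(146)(0.279) / ((4π×10⁻⁷)(3330)×1.110×10^-3)] = √(8.767×10^6) ≈ 2960.9.

N ≈ 2960 turns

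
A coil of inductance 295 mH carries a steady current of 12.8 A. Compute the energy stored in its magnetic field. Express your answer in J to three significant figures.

Stored magnetic energy: U = ½LI².
U = ½(0.295 H)(12.8 A)² = 24.17 J.

U ≈ 24.2 J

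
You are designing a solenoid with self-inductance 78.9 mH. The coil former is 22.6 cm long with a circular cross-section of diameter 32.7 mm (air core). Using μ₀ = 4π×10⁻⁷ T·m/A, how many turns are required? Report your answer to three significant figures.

N ≈ 4110 turns

A = π(d/2)² = π(1.635×10^-2 m)² = 8.398×10^-4 m².
From L = μ₀N²A/ℓ, N = √(Lℓ / (μ₀A)).
N = √[(7.890×10^-2)(0.226) / ((4π×10⁻⁷)×8.398×10^-4)] = √(1.690×10^7) ≈ 4110.5.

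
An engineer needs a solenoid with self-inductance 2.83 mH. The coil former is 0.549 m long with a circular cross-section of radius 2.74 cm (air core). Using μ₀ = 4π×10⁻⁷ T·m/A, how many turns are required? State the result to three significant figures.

A = πr² = π(2.740×10^-2 m)² = 2.359×10^-3 m².
From L = μ₀N²A/ℓ, N = √(Lℓ / (μ₀A)).
N = √[(2.830×10^-3)(0.549) / ((4π×10⁻⁷)×2.359×10^-3)] = √(5.242×10^5) ≈ 724.0.

N ≈ 724 turns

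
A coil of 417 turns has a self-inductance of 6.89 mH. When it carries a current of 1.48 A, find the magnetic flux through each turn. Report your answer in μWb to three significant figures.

From L = NΦ_B/I, the flux per turn is Φ_B = LI/N.
Φ_B = (6.890×10^-3 H)(1.48 A)/417 = 2.445×10^-5 Wb.

Φ_B ≈ 24.5 μWb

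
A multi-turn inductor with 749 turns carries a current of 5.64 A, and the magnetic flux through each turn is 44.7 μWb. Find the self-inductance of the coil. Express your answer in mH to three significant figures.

Self-inductance is defined by L = NΦ_B/I (flux linkage over current).
L = (749)(4.470×10^-5 Wb)/(5.64 A) = 5.936×10^-3 H.

L ≈ 5.94 mH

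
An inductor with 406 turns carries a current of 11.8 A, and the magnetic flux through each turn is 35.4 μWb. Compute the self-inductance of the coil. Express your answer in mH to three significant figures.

Self-inductance is defined by L = NΦ_B/I (flux linkage over current).
L = (406)(3.540×10^-5 Wb)/(11.8 A) = 1.218×10^-3 H.

L ≈ 1.22 mH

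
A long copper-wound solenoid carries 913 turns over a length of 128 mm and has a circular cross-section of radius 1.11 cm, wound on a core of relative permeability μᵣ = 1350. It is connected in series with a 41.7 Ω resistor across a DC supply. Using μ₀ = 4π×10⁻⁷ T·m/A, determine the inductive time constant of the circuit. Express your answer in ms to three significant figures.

A = πr² = π(1.110×10^-2 m)² = 3.871×10^-4 m².
L = μ₀μᵣN²A/ℓ = (4π×10⁻⁷)(1350)(913)²(3.871×10^-4)/(0.128) = 4.276 H.
τ = L/R = (4.276)/(41.7) = 0.1025 s.

τ ≈ 103 ms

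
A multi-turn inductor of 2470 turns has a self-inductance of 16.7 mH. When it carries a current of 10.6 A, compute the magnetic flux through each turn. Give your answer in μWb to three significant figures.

Φ_B ≈ 71.7 μWb

From L = NΦ_B/I, the flux per turn is Φ_B = LI/N.
Φ_B = (1.670×10^-2 H)(10.6 A)/2470 = 7.167×10^-5 Wb.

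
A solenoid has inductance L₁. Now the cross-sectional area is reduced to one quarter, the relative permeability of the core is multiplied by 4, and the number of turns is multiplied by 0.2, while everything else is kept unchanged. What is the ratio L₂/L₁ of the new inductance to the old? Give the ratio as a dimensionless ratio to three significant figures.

L₂/L₁ = 0.0400

For a solenoid, L ∝ μᵣN²A/ℓ.
L₂/L₁ = (0.25) × (4) × (0.2)^2 = 0.0400.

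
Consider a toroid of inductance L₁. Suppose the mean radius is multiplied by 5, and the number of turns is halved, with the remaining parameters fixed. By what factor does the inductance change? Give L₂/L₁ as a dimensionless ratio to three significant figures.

L₂/L₁ = 0.0500

For a toroid, L ∝ μᵣN²A/R.
L₂/L₁ = (5)^-1 × (0.5)^2 = 0.0500.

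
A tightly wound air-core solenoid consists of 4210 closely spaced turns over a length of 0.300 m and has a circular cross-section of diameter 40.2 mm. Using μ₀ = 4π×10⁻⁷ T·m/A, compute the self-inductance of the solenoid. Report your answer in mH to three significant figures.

L ≈ 94.2 mH

A = π(d/2)² = π(2.010×10^-2 m)² = 1.269×10^-3 m².
For a long solenoid, L = μ₀N²A/ℓ.
L = (4π×10⁻⁷)(4210)²(1.269×10^-3)/(0.3 m) = 9.423×10^-2 H.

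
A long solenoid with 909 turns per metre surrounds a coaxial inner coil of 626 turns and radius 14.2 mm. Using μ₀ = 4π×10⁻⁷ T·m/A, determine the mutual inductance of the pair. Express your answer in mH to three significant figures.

M ≈ 0.453 mH

The outer solenoid produces a uniform field B₁ = μ₀n₁I₁ across the inner coil,
so the flux linkage is N₂Φ = N₂B₁A₂ = μ₀n₁N₂A₂·I₁, giving M = μ₀n₁N₂A₂.
A₂ = πr² = π(1.420×10^-2 m)² = 6.3347×10^-4 m².
M = (4π×10⁻⁷)(909)(626)(6.3347×10^-4) = 4.530×10^-4 H.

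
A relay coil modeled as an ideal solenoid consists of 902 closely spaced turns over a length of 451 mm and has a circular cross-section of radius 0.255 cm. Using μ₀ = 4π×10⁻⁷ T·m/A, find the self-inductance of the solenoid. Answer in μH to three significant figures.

A = πr² = π(2.550×10^-3 m)² = 2.043×10^-5 m².
For a long solenoid, L = μ₀N²A/ℓ.
L = (4π×10⁻⁷)(902)²(2.043×10^-5)/(0.451 m) = 4.631×10^-5 H.

L ≈ 46.3 μH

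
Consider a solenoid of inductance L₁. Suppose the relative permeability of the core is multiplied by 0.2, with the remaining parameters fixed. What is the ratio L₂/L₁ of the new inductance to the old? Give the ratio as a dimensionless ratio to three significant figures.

For a solenoid, L ∝ μᵣN²A/ℓ.
L₂/L₁ = (0.2) = 0.200.

L₂/L₁ = 0.200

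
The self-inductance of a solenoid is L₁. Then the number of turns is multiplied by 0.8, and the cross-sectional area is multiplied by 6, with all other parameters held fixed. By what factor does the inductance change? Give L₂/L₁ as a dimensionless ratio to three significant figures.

L₂/L₁ = 3.84

For a solenoid, L ∝ μᵣN²A/ℓ.
L₂/L₁ = (0.8)^2 × (6) = 3.84.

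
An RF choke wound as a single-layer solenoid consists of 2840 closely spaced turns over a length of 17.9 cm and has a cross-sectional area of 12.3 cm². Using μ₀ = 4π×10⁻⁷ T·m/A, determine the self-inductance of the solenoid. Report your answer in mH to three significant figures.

A = 12.3 cm² = 1.230×10^-3 m².
For a long solenoid, L = μ₀N²A/ℓ.
L = (4π×10⁻⁷)(2840)²(1.230×10^-3)/(0.179 m) = 6.9646×10^-2 H.

L ≈ 69.6 mH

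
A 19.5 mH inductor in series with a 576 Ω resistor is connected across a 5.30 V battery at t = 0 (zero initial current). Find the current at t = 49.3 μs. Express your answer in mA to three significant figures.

τ = L/R = 1.950×10^-2/576 = 3.385×10^-5 s; final current I_∞ = ε/R = 5.30/576 = 9.201×10^-3 A.
I(t) = I_∞(1 − e^(−t/τ)) with t/τ = 1.456.
I = (9.201×10^-3)(1 − e^(−1.456)) = 7.056×10^-3 A.

I ≈ 7.06 mA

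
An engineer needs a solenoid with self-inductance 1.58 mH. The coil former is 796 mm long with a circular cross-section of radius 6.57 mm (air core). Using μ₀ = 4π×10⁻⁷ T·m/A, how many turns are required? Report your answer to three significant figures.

A = πr² = π(6.570×10^-3 m)² = 1.356×10^-4 m².
From L = μ₀N²A/ℓ, N = √(Lℓ / (μ₀A)).
N = √[(1.580×10^-3)(0.796) / ((4π×10⁻⁷)×1.356×10^-4)] = √(7.380×10^6) ≈ 2716.7.

N ≈ 2720 turns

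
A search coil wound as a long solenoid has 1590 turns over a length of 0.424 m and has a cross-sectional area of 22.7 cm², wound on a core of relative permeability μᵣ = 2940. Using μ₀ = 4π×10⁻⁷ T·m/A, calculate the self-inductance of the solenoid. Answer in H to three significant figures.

A = 22.7 cm² = 2.270×10^-3 m².
For a long solenoid, L = μ₀μᵣN²A/ℓ.
L = (4π×10⁻⁷)(2940)(1590)²(2.270×10^-3)/(0.424 m) = 50 H.

L ≈ 50.0 H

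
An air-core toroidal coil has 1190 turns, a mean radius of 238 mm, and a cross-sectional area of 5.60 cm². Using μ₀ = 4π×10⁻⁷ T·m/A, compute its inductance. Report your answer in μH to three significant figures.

For a thin toroid, L = μ₀N²A/(2πR).
L = (4π×10⁻⁷)(1190)²(5.600×10^-4) / (2π×0.238 m) = 6.664×10^-4 H.

L ≈ 666 μH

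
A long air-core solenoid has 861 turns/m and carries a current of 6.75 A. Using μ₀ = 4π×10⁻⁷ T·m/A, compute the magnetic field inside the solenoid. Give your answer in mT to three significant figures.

Inside a long solenoid, B = μ₀nI.
B = (4π×10⁻⁷)(861 m⁻¹)(6.75 A) = 7.303×10^-3 T.

B ≈ 7.30 mT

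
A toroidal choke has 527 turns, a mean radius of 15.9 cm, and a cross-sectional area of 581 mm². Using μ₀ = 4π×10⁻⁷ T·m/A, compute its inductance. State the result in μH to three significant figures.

For a thin toroid, L = μ₀N²A/(2πR).
L = (4π×10⁻⁷)(527)²(5.810×10^-4) / (2π×0.159 m) = 2.030×10^-4 H.

L ≈ 203 μH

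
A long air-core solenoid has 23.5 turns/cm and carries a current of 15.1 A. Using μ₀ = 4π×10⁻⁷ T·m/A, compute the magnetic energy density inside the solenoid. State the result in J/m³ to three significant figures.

u ≈ 791 J/m³

B = μ₀nI = (4π×10⁻⁷)(2.350×10^3)(15.1) = 4.459×10^-2 T.
u = B²/(2μ₀) = (4.459×10^-2)²/(2×4π×10⁻⁷) = 791.2 J/m³.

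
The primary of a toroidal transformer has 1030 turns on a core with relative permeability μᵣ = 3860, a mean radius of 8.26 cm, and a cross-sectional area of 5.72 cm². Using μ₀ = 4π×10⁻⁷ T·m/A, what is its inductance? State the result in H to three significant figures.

L ≈ 5.67 H

For a thin toroid, L = μ₀μᵣN²A/(2πR).
L = (4π×10⁻⁷)(3860)(1030)²(5.720×10^-4) / (2π×8.260×10^-2 m) = 5.672 H.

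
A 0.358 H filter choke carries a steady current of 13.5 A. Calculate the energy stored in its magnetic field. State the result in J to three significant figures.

Stored magnetic energy: U = ½LI².
U = ½(0.358 H)(13.5 A)² = 32.62 J.

U ≈ 32.6 J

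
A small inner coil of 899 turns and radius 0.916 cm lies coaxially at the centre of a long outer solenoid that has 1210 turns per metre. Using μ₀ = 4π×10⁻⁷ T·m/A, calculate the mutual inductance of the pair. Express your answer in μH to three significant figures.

The outer solenoid produces a uniform field B₁ = μ₀n₁I₁ across the inner coil,
so the flux linkage is N₂Φ = N₂B₁A₂ = μ₀n₁N₂A₂·I₁, giving M = μ₀n₁N₂A₂.
A₂ = πr² = π(9.160×10^-3 m)² = 2.636×10^-4 m².
M = (4π×10⁻⁷)(1210)(899)(2.636×10^-4) = 3.603×10^-4 H.

M ≈ 360 μH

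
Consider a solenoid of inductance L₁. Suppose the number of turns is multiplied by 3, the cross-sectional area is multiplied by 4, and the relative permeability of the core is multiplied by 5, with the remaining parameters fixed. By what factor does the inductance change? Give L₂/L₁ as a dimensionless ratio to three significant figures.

For a solenoid, L ∝ μᵣN²A/ℓ.
L₂/L₁ = (3)^2 × (4) × (5) = 180.

L₂/L₁ = 180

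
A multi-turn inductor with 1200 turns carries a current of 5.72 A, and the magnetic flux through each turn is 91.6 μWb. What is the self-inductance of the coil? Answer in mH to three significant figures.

L ≈ 19.2 mH

Self-inductance is defined by L = NΦ_B/I (flux linkage over current).
L = (1200)(9.160×10^-5 Wb)/(5.72 A) = 1.922×10^-2 H.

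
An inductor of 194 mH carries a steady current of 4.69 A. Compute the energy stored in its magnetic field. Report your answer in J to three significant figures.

U ≈ 2.13 J

Stored magnetic energy: U = ½LI².
U = ½(0.194 H)(4.69 A)² = 2.134 J.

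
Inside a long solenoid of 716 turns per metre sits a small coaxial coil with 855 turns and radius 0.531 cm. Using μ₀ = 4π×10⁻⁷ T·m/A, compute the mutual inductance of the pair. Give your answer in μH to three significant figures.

M ≈ 68.1 μH

The outer solenoid produces a uniform field B₁ = μ₀n₁I₁ across the inner coil,
so the flux linkage is N₂Φ = N₂B₁A₂ = μ₀n₁N₂A₂·I₁, giving M = μ₀n₁N₂A₂.
A₂ = πr² = π(5.310×10^-3 m)² = 8.858×10^-5 m².
M = (4π×10⁻⁷)(716)(855)(8.858×10^-5) = 6.814×10^-5 H.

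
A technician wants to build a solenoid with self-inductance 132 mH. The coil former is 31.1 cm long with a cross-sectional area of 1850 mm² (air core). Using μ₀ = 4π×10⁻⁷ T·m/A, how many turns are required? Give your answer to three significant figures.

N ≈ 4200 turns

A = 1850 mm² = 1.850×10^-3 m².
From L = μ₀N²A/ℓ, N = √(Lℓ / (μ₀A)).
N = √[(0.132)(0.311) / ((4π×10⁻⁷)×1.850×10^-3)] = √(1.766×10^7) ≈ 4202.2.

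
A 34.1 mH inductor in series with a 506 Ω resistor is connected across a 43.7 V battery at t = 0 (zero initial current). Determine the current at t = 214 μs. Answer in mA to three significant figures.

τ = L/R = 3.410×10^-2/506 = 6.739×10^-5 s; final current I_∞ = ε/R = 43.7/506 = 8.636×10^-2 A.
I(t) = I_∞(1 − e^(−t/τ)) with t/τ = 3.175.
I = (8.636×10^-2)(1 − e^(−3.175)) = 8.276×10^-2 A.

I ≈ 82.8 mA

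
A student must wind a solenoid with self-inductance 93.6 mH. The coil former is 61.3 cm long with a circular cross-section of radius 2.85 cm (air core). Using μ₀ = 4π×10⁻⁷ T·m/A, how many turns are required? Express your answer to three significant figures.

A = πr² = π(2.850×10^-2 m)² = 2.552×10^-3 m².
From L = μ₀N²A/ℓ, N = √(Lℓ / (μ₀A)).
N = √[(9.360×10^-2)(0.613) / ((4π×10⁻⁷)×2.552×10^-3)] = √(1.789×10^7) ≈ 4230.0.

N ≈ 4230 turns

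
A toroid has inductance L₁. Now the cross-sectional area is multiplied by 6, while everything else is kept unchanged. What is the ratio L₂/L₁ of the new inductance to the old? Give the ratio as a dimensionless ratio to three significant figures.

L₂/L₁ = 6.00

For a toroid, L ∝ μᵣN²A/R.
L₂/L₁ = (6) = 6.00.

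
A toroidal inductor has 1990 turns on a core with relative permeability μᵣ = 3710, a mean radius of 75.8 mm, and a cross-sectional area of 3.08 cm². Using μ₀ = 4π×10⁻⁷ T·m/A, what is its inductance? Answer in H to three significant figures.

L ≈ 11.9 H

For a thin toroid, L = μ₀μᵣN²A/(2πR).
L = (4π×10⁻⁷)(3710)(1990)²(3.080×10^-4) / (2π×7.580×10^-2 m) = 11.94 H.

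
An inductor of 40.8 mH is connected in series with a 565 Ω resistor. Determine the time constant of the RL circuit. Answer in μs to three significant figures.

τ = L/R = (4.080×10^-2 H)/(565 Ω) = 7.221×10^-5 s.

τ ≈ 72.2 μs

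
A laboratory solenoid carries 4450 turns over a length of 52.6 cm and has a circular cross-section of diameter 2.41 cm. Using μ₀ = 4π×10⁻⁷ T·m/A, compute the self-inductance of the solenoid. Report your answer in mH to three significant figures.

A = π(d/2)² = π(1.205×10^-2 m)² = 4.562×10^-4 m².
For a long solenoid, L = μ₀N²A/ℓ.
L = (4π×10⁻⁷)(4450)²(4.562×10^-4)/(0.526 m) = 2.158×10^-2 H.

L ≈ 21.6 mH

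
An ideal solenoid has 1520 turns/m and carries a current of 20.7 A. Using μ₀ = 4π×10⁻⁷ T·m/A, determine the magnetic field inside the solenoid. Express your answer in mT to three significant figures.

Inside a long solenoid, B = μ₀nI.
B = (4π×10⁻⁷)(1.520×10^3 m⁻¹)(20.7 A) = 3.954×10^-2 T.

B ≈ 39.5 mT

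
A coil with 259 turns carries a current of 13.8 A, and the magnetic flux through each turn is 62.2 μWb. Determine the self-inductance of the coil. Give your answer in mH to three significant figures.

L ≈ 1.17 mH

Self-inductance is defined by L = NΦ_B/I (flux linkage over current).
L = (259)(6.220×10^-5 Wb)/(13.8 A) = 1.167×10^-3 H.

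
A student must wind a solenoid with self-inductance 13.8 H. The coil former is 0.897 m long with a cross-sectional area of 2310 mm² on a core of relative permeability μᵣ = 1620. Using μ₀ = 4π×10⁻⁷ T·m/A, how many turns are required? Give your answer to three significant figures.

A = 2310 mm² = 2.310×10^-3 m².
From L = μ₀μᵣN²A/ℓ, N = √(Lℓ / (μ₀μᵣA)).
N = √[(13.8)(0.897) / ((4π×10⁻⁷)(1620)×2.310×10^-3)] = √(2.632×10^6) ≈ 1622.4.

N ≈ 1620 turns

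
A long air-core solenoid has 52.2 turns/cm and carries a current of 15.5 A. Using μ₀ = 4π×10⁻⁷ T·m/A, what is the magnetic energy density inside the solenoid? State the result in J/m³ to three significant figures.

B = μ₀nI = (4π×10⁻⁷)(5.220×10^3)(15.5) = 0.1017 T.
u = B²/(2μ₀) = (0.1017)²/(2×4π×10⁻⁷) = 4.113×10^3 J/m³.

u ≈ 4110 J/m³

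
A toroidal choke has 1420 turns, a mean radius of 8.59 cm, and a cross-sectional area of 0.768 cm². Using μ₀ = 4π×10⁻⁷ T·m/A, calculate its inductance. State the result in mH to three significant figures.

For a thin toroid, L = μ₀N²A/(2πR).
L = (4π×10⁻⁷)(1420)²(7.680×10^-5) / (2π×8.590×10^-2 m) = 3.606×10^-4 H.

L ≈ 0.361 mH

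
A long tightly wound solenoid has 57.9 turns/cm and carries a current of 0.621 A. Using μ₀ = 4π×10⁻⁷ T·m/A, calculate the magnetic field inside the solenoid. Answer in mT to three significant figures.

Inside a long solenoid, B = μ₀nI.
B = (4π×10⁻⁷)(5.790×10^3 m⁻¹)(0.621 A) = 4.518×10^-3 T.

B ≈ 4.52 mT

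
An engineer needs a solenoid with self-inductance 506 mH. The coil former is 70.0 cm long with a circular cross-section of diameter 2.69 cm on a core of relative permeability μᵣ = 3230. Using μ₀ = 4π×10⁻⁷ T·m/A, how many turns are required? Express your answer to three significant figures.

A = π(d/2)² = π(1.345×10^-2 m)² = 5.683×10^-4 m².
From L = μ₀μᵣN²A/ℓ, N = √(Lℓ / (μ₀μᵣA)).
N = √[(0.506)(0.7) / ((4π×10⁻⁷)(3230)×5.683×10^-4)] = √(1.535×10^5) ≈ 391.9.

N ≈ 392 turns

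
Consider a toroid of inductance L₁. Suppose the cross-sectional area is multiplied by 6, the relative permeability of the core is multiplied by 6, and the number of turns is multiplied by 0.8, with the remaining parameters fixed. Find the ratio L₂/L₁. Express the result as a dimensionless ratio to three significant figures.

L₂/L₁ = 23.0

For a toroid, L ∝ μᵣN²A/R.
L₂/L₁ = (6) × (6) × (0.8)^2 = 23.0.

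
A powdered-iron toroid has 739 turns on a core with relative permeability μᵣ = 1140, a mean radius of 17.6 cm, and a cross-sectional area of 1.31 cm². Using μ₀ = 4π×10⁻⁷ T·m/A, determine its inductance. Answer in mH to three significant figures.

L ≈ 92.7 mH

For a thin toroid, L = μ₀μᵣN²A/(2πR).
L = (4π×10⁻⁷)(1140)(739)²(1.310×10^-4) / (2π×0.176 m) = 9.268×10^-2 H.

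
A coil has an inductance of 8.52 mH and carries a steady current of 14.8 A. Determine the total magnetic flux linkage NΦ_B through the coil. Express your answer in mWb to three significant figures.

From L = NΦ_B/I, the flux linkage is NΦ_B = LI.
NΦ_B = (8.520×10^-3 H)(14.8 A) = 0.1261 Wb.

NΦ_B ≈ 126 mWb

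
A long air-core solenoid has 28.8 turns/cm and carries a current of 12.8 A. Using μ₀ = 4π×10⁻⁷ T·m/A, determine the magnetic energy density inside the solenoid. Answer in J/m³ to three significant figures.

u ≈ 854 J/m³

B = μ₀nI = (4π×10⁻⁷)(2.880×10^3)(12.8) = 4.632×10^-2 T.
u = B²/(2μ₀) = (4.632×10^-2)²/(2×4π×10⁻⁷) = 853.9 J/m³.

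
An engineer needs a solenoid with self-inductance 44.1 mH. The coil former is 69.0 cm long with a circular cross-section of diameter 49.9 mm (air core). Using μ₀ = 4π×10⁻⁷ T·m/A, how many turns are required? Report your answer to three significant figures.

N ≈ 3520 turns

A = π(d/2)² = π(2.495×10^-2 m)² = 1.956×10^-3 m².
From L = μ₀N²A/ℓ, N = √(Lℓ / (μ₀A)).
N = √[(4.410×10^-2)(0.69) / ((4π×10⁻⁷)×1.956×10^-3)] = √(1.238×10^7) ≈ 3518.8.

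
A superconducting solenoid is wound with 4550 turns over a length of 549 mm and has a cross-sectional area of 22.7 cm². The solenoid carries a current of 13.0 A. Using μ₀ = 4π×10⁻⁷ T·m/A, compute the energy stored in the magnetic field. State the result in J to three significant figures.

A = 22.7 cm² = 2.270×10^-3 m².
L = μ₀N²A/ℓ = (4π×10⁻⁷)(4550)²(2.270×10^-3)/(0.549) = 0.1076 H.
U = ½LI² = ½(0.1076)(13.0)² = 9.09 J.

U ≈ 9.09 J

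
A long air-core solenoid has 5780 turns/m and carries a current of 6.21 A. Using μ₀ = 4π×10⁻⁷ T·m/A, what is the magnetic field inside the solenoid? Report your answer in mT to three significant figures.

B ≈ 45.1 mT

Inside a long solenoid, B = μ₀nI.
B = (4π×10⁻⁷)(5.780×10^3 m⁻¹)(6.21 A) = 4.511×10^-2 T.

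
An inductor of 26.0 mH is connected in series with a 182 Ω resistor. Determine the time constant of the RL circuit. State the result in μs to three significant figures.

τ ≈ 143 μs

τ = L/R = (2.600×10^-2 H)/(182 Ω) = 1.429×10^-4 s.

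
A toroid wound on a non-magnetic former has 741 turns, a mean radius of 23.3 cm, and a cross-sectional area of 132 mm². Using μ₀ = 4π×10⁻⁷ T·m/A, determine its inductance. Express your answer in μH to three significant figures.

For a thin toroid, L = μ₀N²A/(2πR).
L = (4π×10⁻⁷)(741)²(1.320×10^-4) / (2π×0.233 m) = 6.221×10^-5 H.

L ≈ 62.2 μH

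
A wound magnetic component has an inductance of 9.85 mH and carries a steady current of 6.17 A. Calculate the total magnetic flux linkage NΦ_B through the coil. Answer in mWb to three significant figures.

NΦ_B ≈ 60.8 mWb

From L = NΦ_B/I, the flux linkage is NΦ_B = LI.
NΦ_B = (9.850×10^-3 H)(6.17 A) = 6.077×10^-2 Wb.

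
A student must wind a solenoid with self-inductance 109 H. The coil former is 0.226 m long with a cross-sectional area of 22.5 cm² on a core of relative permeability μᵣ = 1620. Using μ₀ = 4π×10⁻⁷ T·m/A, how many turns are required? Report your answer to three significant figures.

N ≈ 2320 turns

A = 22.5 cm² = 2.250×10^-3 m².
From L = μ₀μᵣN²A/ℓ, N = √(Lℓ / (μ₀μᵣA)).
N = √[(109)(0.226) / ((4π×10⁻⁷)(1620)×2.250×10^-3)] = √(5.378×10^6) ≈ 2319.1.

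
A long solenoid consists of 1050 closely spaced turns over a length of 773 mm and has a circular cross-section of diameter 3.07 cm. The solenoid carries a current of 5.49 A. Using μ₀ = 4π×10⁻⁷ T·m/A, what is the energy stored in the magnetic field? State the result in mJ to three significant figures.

U ≈ 20.0 mJ

A = π(d/2)² = π(1.535×10^-2 m)² = 7.402×10^-4 m².
L = μ₀N²A/ℓ = (4π×10⁻⁷)(1050)²(7.402×10^-4)/(0.773) = 1.327×10^-3 H.
U = ½LI² = ½(1.327×10^-3)(5.49)² = 1.999×10^-2 J.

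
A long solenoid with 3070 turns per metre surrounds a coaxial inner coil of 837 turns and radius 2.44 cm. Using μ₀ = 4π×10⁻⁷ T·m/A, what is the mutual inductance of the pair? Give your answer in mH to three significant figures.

M ≈ 6.04 mH

The outer solenoid produces a uniform field B₁ = μ₀n₁I₁ across the inner coil,
so the flux linkage is N₂Φ = N₂B₁A₂ = μ₀n₁N₂A₂·I₁, giving M = μ₀n₁N₂A₂.
A₂ = πr² = π(2.440×10^-2 m)² = 1.870×10^-3 m².
M = (4π×10⁻⁷)(3070)(837)(1.870×10^-3) = 6.040×10^-3 H.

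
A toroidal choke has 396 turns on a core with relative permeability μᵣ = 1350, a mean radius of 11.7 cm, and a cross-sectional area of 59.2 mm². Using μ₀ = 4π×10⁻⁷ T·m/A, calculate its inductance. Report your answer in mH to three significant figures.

L ≈ 21.4 mH

For a thin toroid, L = μ₀μᵣN²A/(2πR).
L = (4π×10⁻⁷)(1350)(396)²(5.920×10^-5) / (2π×0.117 m) = 2.142×10^-2 H.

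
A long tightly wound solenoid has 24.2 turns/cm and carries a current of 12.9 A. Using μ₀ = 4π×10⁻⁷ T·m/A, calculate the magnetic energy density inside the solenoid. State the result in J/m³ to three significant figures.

u ≈ 612 J/m³

B = μ₀nI = (4π×10⁻⁷)(2.420×10^3)(12.9) = 3.923×10^-2 T.
u = B²/(2μ₀) = (3.923×10^-2)²/(2×4π×10⁻⁷) = 612.3 J/m³.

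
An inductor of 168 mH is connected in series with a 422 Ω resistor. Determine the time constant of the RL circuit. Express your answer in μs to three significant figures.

τ ≈ 398 μs

τ = L/R = (0.168 H)/(422 Ω) = 3.981×10^-4 s.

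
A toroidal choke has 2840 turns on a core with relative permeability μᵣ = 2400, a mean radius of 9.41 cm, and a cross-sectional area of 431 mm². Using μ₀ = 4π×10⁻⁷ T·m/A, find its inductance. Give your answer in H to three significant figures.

For a thin toroid, L = μ₀μᵣN²A/(2πR).
L = (4π×10⁻⁷)(2400)(2840)²(4.310×10^-4) / (2π×9.410×10^-2 m) = 17.73 H.

L ≈ 17.7 H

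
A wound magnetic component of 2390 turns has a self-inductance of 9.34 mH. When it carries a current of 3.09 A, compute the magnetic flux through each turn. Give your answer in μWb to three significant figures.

From L = NΦ_B/I, the flux per turn is Φ_B = LI/N.
Φ_B = (9.340×10^-3 H)(3.09 A)/2390 = 1.208×10^-5 Wb.

Φ_B ≈ 12.1 μWb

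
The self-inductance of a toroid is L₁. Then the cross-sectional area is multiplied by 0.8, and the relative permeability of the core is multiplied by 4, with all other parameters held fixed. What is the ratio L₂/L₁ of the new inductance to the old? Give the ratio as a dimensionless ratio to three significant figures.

L₂/L₁ = 3.20

For a toroid, L ∝ μᵣN²A/R.
L₂/L₁ = (0.8) × (4) = 3.20.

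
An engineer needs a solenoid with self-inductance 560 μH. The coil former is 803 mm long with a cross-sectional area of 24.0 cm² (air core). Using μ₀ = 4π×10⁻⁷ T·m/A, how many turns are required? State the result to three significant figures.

A = 24.0 cm² = 2.400×10^-3 m².
From L = μ₀N²A/ℓ, N = √(Lℓ / (μ₀A)).
N = √[(5.600×10^-4)(0.803) / ((4π×10⁻⁷)×2.400×10^-3)] = √(1.491×10^5) ≈ 386.1.

N ≈ 386 turns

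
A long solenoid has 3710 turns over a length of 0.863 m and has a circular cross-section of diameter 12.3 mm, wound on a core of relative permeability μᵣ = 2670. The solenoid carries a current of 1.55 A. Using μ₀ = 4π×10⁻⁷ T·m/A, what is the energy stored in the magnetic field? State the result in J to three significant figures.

A = π(d/2)² = π(6.150×10^-3 m)² = 1.188×10^-4 m².
L = μ₀μᵣN²A/ℓ = (4π×10⁻⁷)(2670)(3710)²(1.188×10^-4)/(0.863) = 6.359 H.
U = ½LI² = ½(6.359)(1.55)² = 7.638 J.

U ≈ 7.64 J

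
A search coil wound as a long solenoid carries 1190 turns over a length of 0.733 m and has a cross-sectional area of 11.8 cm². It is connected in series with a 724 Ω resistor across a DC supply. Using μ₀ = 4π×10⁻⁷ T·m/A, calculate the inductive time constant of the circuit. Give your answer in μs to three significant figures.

A = 11.8 cm² = 1.180×10^-3 m².
L = μ₀N²A/ℓ = (4π×10⁻⁷)(1190)²(1.180×10^-3)/(0.733) = 2.8647×10^-3 H.
τ = L/R = (2.8647×10^-3)/(724) = 3.957×10^-6 s.

τ ≈ 3.96 μs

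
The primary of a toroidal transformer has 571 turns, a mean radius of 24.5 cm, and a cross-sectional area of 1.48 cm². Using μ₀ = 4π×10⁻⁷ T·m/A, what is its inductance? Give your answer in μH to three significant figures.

L ≈ 39.4 μH

For a thin toroid, L = μ₀N²A/(2πR).
L = (4π×10⁻⁷)(571)²(1.480×10^-4) / (2π×0.245 m) = 3.939×10^-5 H.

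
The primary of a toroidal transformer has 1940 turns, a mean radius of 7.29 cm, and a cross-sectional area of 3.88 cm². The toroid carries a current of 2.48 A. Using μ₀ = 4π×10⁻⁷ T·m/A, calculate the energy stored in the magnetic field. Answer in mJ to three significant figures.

L = μ₀N²A/(2πR) = (4π×10⁻⁷)(1940)²(3.880×10^-4)/(2π×7.290×10^-2) = 4.006×10^-3 H.
U = ½LI² = ½(4.006×10^-3)(2.48)² = 1.232×10^-2 J.

U ≈ 12.3 mJ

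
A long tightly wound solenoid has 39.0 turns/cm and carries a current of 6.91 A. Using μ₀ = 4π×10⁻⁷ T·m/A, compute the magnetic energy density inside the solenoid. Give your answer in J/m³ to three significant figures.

B = μ₀nI = (4π×10⁻⁷)(3.900×10^3)(6.91) = 3.387×10^-2 T.
u = B²/(2μ₀) = (3.387×10^-2)²/(2×4π×10⁻⁷) = 456.3 J/m³.

u ≈ 456 J/m³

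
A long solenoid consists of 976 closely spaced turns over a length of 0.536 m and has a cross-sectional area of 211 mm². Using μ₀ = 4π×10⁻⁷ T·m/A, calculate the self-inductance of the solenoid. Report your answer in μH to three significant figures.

L ≈ 471 μH

A = 211 mm² = 2.110×10^-4 m².
For a long solenoid, L = μ₀N²A/ℓ.
L = (4π×10⁻⁷)(976)²(2.110×10^-4)/(0.536 m) = 4.712×10^-4 H.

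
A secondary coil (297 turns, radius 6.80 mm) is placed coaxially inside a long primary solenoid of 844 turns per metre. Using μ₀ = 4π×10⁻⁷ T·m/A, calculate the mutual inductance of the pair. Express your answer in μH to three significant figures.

M ≈ 45.8 μH

The outer solenoid produces a uniform field B₁ = μ₀n₁I₁ across the inner coil,
so the flux linkage is N₂Φ = N₂B₁A₂ = μ₀n₁N₂A₂·I₁, giving M = μ₀n₁N₂A₂.
A₂ = πr² = π(6.800×10^-3 m)² = 1.453×10^-4 m².
M = (4π×10⁻⁷)(844)(297)(1.453×10^-4) = 4.576×10^-5 H.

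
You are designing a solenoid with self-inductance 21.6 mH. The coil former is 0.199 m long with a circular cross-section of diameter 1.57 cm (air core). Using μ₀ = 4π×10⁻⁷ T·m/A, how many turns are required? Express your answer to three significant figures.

N ≈ 4200 turns

A = π(d/2)² = π(7.850×10^-3 m)² = 1.936×10^-4 m².
From L = μ₀N²A/ℓ, N = √(Lℓ / (μ₀A)).
N = √[(2.160×10^-2)(0.199) / ((4π×10⁻⁷)×1.936×10^-4)] = √(1.767×10^7) ≈ 4203.4.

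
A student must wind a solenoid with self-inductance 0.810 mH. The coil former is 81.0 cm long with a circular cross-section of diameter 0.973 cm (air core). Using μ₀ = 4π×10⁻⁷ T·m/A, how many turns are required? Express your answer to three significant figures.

A = π(d/2)² = π(4.865×10^-3 m)² = 7.436×10^-5 m².
From L = μ₀N²A/ℓ, N = √(Lℓ / (μ₀A)).
N = √[(8.100×10^-4)(0.81) / ((4π×10⁻⁷)×7.436×10^-5)] = √(7.022×10^6) ≈ 2649.9.

N ≈ 2650 turns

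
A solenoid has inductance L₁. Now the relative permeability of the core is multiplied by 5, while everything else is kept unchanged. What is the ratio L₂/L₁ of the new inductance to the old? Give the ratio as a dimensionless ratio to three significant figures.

L₂/L₁ = 5.00

For a solenoid, L ∝ μᵣN²A/ℓ.
L₂/L₁ = (5) = 5.00.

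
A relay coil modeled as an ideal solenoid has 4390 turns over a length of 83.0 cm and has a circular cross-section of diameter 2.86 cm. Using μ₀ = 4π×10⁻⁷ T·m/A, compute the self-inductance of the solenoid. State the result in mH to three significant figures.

L ≈ 18.7 mH

A = π(d/2)² = π(1.430×10^-2 m)² = 6.424×10^-4 m².
For a long solenoid, L = μ₀N²A/ℓ.
L = (4π×10⁻⁷)(4390)²(6.424×10^-4)/(0.83 m) = 1.874×10^-2 H.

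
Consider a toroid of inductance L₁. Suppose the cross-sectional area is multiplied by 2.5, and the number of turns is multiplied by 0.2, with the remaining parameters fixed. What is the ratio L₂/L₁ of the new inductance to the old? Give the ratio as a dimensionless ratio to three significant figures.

For a toroid, L ∝ μᵣN²A/R.
L₂/L₁ = (2.5) × (0.2)^2 = 0.100.

L₂/L₁ = 0.100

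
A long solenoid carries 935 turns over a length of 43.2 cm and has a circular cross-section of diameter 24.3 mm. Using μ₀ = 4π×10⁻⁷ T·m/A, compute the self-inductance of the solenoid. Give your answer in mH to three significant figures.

A = π(d/2)² = π(1.215×10^-2 m)² = 4.638×10^-4 m².
For a long solenoid, L = μ₀N²A/ℓ.
L = (4π×10⁻⁷)(935)²(4.638×10^-4)/(0.432 m) = 1.179×10^-3 H.

L ≈ 1.18 mH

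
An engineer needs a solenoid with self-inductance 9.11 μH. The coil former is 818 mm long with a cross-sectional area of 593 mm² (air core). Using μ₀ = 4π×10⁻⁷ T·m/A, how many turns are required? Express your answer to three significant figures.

A = 593 mm² = 5.930×10^-4 m².
From L = μ₀N²A/ℓ, N = √(Lℓ / (μ₀A)).
N = √[(9.110×10^-6)(0.818) / ((4π×10⁻⁷)×5.930×10^-4)] = √(1.000×10^4) ≈ 100.0.

N ≈ 100 turns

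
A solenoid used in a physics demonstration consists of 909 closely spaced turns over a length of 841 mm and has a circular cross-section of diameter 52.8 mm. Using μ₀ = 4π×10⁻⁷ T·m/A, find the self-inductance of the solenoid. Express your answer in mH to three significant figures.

L ≈ 2.70 mH

A = π(d/2)² = π(2.640×10^-2 m)² = 2.190×10^-3 m².
For a long solenoid, L = μ₀N²A/ℓ.
L = (4π×10⁻⁷)(909)²(2.190×10^-3)/(0.841 m) = 2.703×10^-3 H.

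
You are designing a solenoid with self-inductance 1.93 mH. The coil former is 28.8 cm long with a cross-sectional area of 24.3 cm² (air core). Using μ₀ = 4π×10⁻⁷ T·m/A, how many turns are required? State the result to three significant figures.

N ≈ 427 turns

A = 24.3 cm² = 2.430×10^-3 m².
From L = μ₀N²A/ℓ, N = √(Lℓ / (μ₀A)).
N = √[(1.930×10^-3)(0.288) / ((4π×10⁻⁷)×2.430×10^-3)] = √(1.820×10^5) ≈ 426.6.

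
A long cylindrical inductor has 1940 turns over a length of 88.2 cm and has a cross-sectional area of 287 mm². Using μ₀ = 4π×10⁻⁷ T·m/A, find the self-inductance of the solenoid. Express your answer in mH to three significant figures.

L ≈ 1.54 mH

A = 287 mm² = 2.870×10^-4 m².
For a long solenoid, L = μ₀N²A/ℓ.
L = (4π×10⁻⁷)(1940)²(2.870×10^-4)/(0.882 m) = 1.539×10^-3 H.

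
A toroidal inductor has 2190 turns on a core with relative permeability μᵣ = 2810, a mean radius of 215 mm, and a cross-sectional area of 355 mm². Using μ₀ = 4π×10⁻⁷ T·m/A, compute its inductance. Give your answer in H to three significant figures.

For a thin toroid, L = μ₀μᵣN²A/(2πR).
L = (4π×10⁻⁷)(2810)(2190)²(3.550×10^-4) / (2π×0.215 m) = 4.451 H.

L ≈ 4.45 H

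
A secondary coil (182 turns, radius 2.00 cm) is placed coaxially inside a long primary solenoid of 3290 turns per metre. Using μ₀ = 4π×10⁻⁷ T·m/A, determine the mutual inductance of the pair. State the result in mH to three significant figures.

M ≈ 0.946 mH

The outer solenoid produces a uniform field B₁ = μ₀n₁I₁ across the inner coil,
so the flux linkage is N₂Φ = N₂B₁A₂ = μ₀n₁N₂A₂·I₁, giving M = μ₀n₁N₂A₂.
A₂ = πr² = π(2.000×10^-2 m)² = 1.257×10^-3 m².
M = (4π×10⁻⁷)(3290)(182)(1.257×10^-3) = 9.456×10^-4 H.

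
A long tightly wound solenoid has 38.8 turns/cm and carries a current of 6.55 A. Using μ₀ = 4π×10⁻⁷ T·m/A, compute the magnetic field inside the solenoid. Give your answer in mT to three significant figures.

B ≈ 31.9 mT

Inside a long solenoid, B = μ₀nI.
B = (4π×10⁻⁷)(3.880×10^3 m⁻¹)(6.55 A) = 3.194×10^-2 T.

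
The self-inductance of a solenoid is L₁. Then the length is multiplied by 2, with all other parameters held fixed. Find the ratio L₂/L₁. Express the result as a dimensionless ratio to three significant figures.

L₂/L₁ = 0.500

For a solenoid, L ∝ μᵣN²A/ℓ.
L₂/L₁ = (2)^-1 = 0.500.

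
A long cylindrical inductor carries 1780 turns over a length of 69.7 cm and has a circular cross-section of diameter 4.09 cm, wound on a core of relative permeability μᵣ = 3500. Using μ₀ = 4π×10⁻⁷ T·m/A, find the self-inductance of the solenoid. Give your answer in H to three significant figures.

L ≈ 26.3 H

A = π(d/2)² = π(2.045×10^-2 m)² = 1.314×10^-3 m².
For a long solenoid, L = μ₀μᵣN²A/ℓ.
L = (4π×10⁻⁷)(3500)(1780)²(1.314×10^-3)/(0.697 m) = 26.27 H.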